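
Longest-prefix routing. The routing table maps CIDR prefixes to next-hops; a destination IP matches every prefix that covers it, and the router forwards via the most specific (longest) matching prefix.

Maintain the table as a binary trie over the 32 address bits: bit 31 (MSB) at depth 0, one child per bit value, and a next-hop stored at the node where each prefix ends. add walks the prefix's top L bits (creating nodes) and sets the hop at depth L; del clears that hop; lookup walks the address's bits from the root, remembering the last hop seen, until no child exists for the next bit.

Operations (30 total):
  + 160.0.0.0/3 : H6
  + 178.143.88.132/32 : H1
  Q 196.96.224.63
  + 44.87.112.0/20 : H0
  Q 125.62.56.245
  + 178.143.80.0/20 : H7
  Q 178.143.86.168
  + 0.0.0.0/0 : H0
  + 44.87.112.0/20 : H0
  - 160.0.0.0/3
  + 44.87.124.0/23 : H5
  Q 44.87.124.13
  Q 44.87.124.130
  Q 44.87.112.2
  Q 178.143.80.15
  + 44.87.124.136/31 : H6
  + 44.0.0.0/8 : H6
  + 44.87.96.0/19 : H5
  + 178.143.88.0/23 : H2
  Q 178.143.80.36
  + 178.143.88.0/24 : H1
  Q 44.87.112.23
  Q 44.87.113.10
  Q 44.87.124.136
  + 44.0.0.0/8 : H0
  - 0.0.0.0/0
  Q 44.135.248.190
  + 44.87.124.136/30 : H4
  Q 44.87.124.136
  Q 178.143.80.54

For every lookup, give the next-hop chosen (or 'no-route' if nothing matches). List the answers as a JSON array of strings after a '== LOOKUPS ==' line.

Trace:
  + 160.0.0.0/3 (H6) depth=3
  + 178.143.88.132/32 (H1) depth=32
  ? 196.96.224.63  path d0:-→d1:-  best=no-route
  + 44.87.112.0/20 (H0) depth=20
  ? 125.62.56.245  path d0:-→d1:-  best=no-route
  + 178.143.80.0/20 (H7) depth=20
  ? 178.143.86.168  path d0:-→d1:-→d2:-→d3:H6→d4:-→d5:-→d6:-→d7:-→d8:-→d9:-→d10:-→d11:-→d12:-→d13:-→d14:-→d15:-→d16:-→d17:-→d18:-→d19:-→d20:H7  best=H7
  + 0.0.0.0/0 (H0) depth=0
  + 44.87.112.0/20 (H0) depth=20
  del 160.0.0.0/3 (clear depth 3)
  + 44.87.124.0/23 (H5) depth=23
  ? 44.87.124.13  path d0:H0→d1:-→d2:-→d3:-→d4:-→d5:-→d6:-→d7:-→d8:-→d9:-→d10:-→d11:-→d12:-→d13:-→d14:-→d15:-→d16:-→d17:-→d18:-→d19:-→d20:H0→d21:-→d22:-→d23:H5  best=H5
  ? 44.87.124.130  path d0:H0→d1:-→d2:-→d3:-→d4:-→d5:-→d6:-→d7:-→d8:-→d9:-→d10:-→d11:-→d12:-→d13:-→d14:-→d15:-→d16:-→d17:-→d18:-→d19:-→d20:H0→d21:-→d22:-→d23:H5  best=H5
  ? 44.87.112.2  path d0:H0→d1:-→d2:-→d3:-→d4:-→d5:-→d6:-→d7:-→d8:-→d9:-→d10:-→d11:-→d12:-→d13:-→d14:-→d15:-→d16:-→d17:-→d18:-→d19:-→d20:H0  best=H0
  ? 178.143.80.15  path d0:H0→d1:-→d2:-→d3:-→d4:-→d5:-→d6:-→d7:-→d8:-→d9:-→d10:-→d11:-→d12:-→d13:-→d14:-→d15:-→d16:-→d17:-→d18:-→d19:-→d20:H7  best=H7
  + 44.87.124.136/31 (H6) depth=31
  + 44.0.0.0/8 (H6) depth=8
  + 44.87.96.0/19 (H5) depth=19
  + 178.143.88.0/23 (H2) depth=23
  ? 178.143.80.36  path d0:H0→d1:-→d2:-→d3:-→d4:-→d5:-→d6:-→d7:-→d8:-→d9:-→d10:-→d11:-→d12:-→d13:-→d14:-→d15:-→d16:-→d17:-→d18:-→d19:-→d20:H7  best=H7
  + 178.143.88.0/24 (H1) depth=24
  ? 44.87.112.23  path d0:H0→d1:-→d2:-→d3:-→d4:-→d5:-→d6:-→d7:-→d8:H6→d9:-→d10:-→d11:-→d12:-→d13:-→d14:-→d15:-→d16:-→d17:-→d18:-→d19:H5→d20:H0  best=H0
  ? 44.87.113.10  path d0:H0→d1:-→d2:-→d3:-→d4:-→d5:-→d6:-→d7:-→d8:H6→d9:-→d10:-→d11:-→d12:-→d13:-→d14:-→d15:-→d16:-→d17:-→d18:-→d19:H5→d20:H0  best=H0
  ? 44.87.124.136  path d0:H0→d1:-→d2:-→d3:-→d4:-→d5:-→d6:-→d7:-→d8:H6→d9:-→d10:-→d11:-→d12:-→d13:-→d14:-→d15:-→d16:-→d17:-→d18:-→d19:H5→d20:H0→d21:-→d22:-→d23:H5→d24:-→d25:-→d26:-→d27:-→d28:-→d29:-→d30:-→d31:H6  best=H6
  + 44.0.0.0/8 (H0) depth=8
  del 0.0.0.0/0 (clear depth 0)
  ? 44.135.248.190  path d0:-→d1:-→d2:-→d3:-→d4:-→d5:-→d6:-→d7:-→d8:H0  best=H0
  + 44.87.124.136/30 (H4) depth=30
  ? 44.87.124.136  path d0:-→d1:-→d2:-→d3:-→d4:-→d5:-→d6:-→d7:-→d8:H0→d9:-→d10:-→d11:-→d12:-→d13:-→d14:-→d15:-→d16:-→d17:-→d18:-→d19:H5→d20:H0→d21:-→d22:-→d23:H5→d24:-→d25:-→d26:-→d27:-→d28:-→d29:-→d30:H4→d31:H6  best=H6
  ? 178.143.80.54  path d0:-→d1:-→d2:-→d3:-→d4:-→d5:-→d6:-→d7:-→d8:-→d9:-→d10:-→d11:-→d12:-→d13:-→d14:-→d15:-→d16:-→d17:-→d18:-→d19:-→d20:H7  best=H7

== LOOKUPS ==
["no-route","no-route","H7","H5","H5","H0","H7","H7","H0","H0","H6","H0","H6","H7"]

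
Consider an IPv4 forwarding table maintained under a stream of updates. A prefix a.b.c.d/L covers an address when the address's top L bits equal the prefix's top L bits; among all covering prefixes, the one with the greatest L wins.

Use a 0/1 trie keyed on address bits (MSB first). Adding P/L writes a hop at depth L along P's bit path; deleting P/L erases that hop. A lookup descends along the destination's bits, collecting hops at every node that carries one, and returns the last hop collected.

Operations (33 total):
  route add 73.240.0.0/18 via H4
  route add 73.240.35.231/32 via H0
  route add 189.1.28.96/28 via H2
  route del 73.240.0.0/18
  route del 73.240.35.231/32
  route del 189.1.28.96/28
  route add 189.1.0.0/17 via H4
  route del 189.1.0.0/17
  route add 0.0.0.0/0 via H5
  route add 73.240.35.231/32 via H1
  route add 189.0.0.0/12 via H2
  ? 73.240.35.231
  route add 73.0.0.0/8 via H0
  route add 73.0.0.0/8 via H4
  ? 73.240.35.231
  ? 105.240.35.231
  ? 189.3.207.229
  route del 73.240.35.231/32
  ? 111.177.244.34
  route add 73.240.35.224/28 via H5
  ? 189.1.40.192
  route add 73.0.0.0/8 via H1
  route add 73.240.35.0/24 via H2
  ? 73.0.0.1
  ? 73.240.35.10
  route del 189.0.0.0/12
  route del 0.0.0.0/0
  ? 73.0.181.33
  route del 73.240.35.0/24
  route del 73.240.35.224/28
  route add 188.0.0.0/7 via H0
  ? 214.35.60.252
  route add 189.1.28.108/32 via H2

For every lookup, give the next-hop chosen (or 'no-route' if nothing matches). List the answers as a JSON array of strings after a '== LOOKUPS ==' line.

Apply in order:
  + 73.240.0.0/18 (H4) depth=18
  + 73.240.35.231/32 (H0) depth=32
  + 189.1.28.96/28 (H2) depth=28
  - 73.240.0.0/18 clear@18
  - 73.240.35.231/32 clear@32
  - 189.1.28.96/28 clear@28
  + 189.1.0.0/17 (H4) depth=17
  - 189.1.0.0/17 clear@17
  + 0.0.0.0/0 (H5) depth=0
  + 73.240.35.231/32 (H1) depth=32
  + 189.0.0.0/12 (H2) depth=12
  ? 73.240.35.231  path d0:H5→d1:-→d2:-→d3:-→d4:-→d5:-→d6:-→d7:-→d8:-→d9:-→d10:-→d11:-→d12:-→d13:-→d14:-→d15:-→d16:-→d17:-→d18:-→d19:-→d20:-→d21:-→d22:-→d23:-→d24:-→d25:-→d26:-→d27:-→d28:-→d29:-→d30:-→d31:-→d32:H1  best=H1
  + 73.0.0.0/8 (H0) depth=8
  + 73.0.0.0/8 (H4) depth=8
  ? 73.240.35.231  path d0:H5→d1:-→d2:-→d3:-→d4:-→d5:-→d6:-→d7:-→d8:H4→d9:-→d10:-→d11:-→d12:-→d13:-→d14:-→d15:-→d16:-→d17:-→d18:-→d19:-→d20:-→d21:-→d22:-→d23:-→d24:-→d25:-→d26:-→d27:-→d28:-→d29:-→d30:-→d31:-→d32:H1  best=H1
  ? 105.240.35.231  path d0:H5→d1:-→d2:-  best=H5
  ? 189.3.207.229  path d0:H5→d1:-→d2:-→d3:-→d4:-→d5:-→d6:-→d7:-→d8:-→d9:-→d10:-→d11:-→d12:H2→d13:-→d14:-  best=H2
  - 73.240.35.231/32 clear@32
  ? 111.177.244.34  path d0:H5→d1:-→d2:-  best=H5
  + 73.240.35.224/28 (H5) depth=28
  ? 189.1.40.192  path d0:H5→d1:-→d2:-→d3:-→d4:-→d5:-→d6:-→d7:-→d8:-→d9:-→d10:-→d11:-→d12:H2→d13:-→d14:-→d15:-→d16:-→d17:-→d18:-  best=H2
  + 73.0.0.0/8 (H1) depth=8
  + 73.240.35.0/24 (H2) depth=24
  ? 73.0.0.1  path d0:H5→d1:-→d2:-→d3:-→d4:-→d5:-→d6:-→d7:-→d8:H1  best=H1
  ? 73.240.35.10  path d0:H5→d1:-→d2:-→d3:-→d4:-→d5:-→d6:-→d7:-→d8:H1→d9:-→d10:-→d11:-→d12:-→d13:-→d14:-→d15:-→d16:-→d17:-→d18:-→d19:-→d20:-→d21:-→d22:-→d23:-→d24:H2  best=H2
  - 189.0.0.0/12 clear@12
  - 0.0.0.0/0 clear@0
  ? 73.0.181.33  path d0:-→d1:-→d2:-→d3:-→d4:-→d5:-→d6:-→d7:-→d8:H1  best=H1
  - 73.240.35.0/24 clear@24
  - 73.240.35.224/28 clear@28
  + 188.0.0.0/7 (H0) depth=7
  ? 214.35.60.252  path d0:-→d1:-  best=no-route
  + 189.1.28.108/32 (H2) depth=32

== LOOKUPS ==
["H1","H1","H5","H2","H5","H2","H1","H2","H1","no-route"]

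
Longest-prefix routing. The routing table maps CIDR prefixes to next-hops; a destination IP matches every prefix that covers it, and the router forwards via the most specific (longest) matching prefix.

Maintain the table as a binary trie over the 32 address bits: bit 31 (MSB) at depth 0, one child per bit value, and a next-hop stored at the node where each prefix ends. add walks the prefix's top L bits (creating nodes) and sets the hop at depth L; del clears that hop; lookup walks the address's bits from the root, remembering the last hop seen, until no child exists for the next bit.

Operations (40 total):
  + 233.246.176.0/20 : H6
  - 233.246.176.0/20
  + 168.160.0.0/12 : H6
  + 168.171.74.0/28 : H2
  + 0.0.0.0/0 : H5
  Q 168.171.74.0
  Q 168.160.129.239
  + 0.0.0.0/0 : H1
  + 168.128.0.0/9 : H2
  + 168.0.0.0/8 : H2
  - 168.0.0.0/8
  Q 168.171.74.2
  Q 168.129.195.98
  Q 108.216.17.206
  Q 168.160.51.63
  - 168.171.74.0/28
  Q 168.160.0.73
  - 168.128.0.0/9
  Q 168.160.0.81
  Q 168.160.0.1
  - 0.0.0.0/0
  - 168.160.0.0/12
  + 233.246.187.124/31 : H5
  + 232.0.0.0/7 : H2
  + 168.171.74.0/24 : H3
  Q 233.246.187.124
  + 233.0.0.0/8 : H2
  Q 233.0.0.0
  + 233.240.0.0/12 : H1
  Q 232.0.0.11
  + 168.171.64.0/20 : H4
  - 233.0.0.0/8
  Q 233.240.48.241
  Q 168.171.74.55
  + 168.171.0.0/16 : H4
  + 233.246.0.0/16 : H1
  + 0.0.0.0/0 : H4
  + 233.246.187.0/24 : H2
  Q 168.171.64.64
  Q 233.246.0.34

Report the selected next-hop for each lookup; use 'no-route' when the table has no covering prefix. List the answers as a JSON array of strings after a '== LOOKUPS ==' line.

Apply in order:
  add 233.246.176.0/20 -> H6 at depth 20
  - 233.246.176.0/20 clear@20
  add 168.160.0.0/12 -> H6 at depth 12
  add 168.171.74.0/28 -> H2 at depth 28
  add 0.0.0.0/0 -> H5 at depth 0
  ? 168.171.74.0  path d0:H5→d1:-→d2:-→d3:-→d4:-→d5:-→d6:-→d7:-→d8:-→d9:-→d10:-→d11:-→d12:H6→d13:-→d14:-→d15:-→d16:-→d17:-→d18:-→d19:-→d20:-→d21:-→d22:-→d23:-→d24:-→d25:-→d26:-→d27:-→d28:H2  best=H2
  ? 168.160.129.239  path d0:H5→d1:-→d2:-→d3:-→d4:-→d5:-→d6:-→d7:-→d8:-→d9:-→d10:-→d11:-→d12:H6  best=H6
  add 0.0.0.0/0 -> H1 at depth 0
  add 168.128.0.0/9 -> H2 at depth 9
  add 168.0.0.0/8 -> H2 at depth 8
  - 168.0.0.0/8 clear@8
  ? 168.171.74.2  path d0:H1→d1:-→d2:-→d3:-→d4:-→d5:-→d6:-→d7:-→d8:-→d9:H2→d10:-→d11:-→d12:H6→d13:-→d14:-→d15:-→d16:-→d17:-→d18:-→d19:-→d20:-→d21:-→d22:-→d23:-→d24:-→d25:-→d26:-→d27:-→d28:H2  best=H2
  ? 168.129.195.98  path d0:H1→d1:-→d2:-→d3:-→d4:-→d5:-→d6:-→d7:-→d8:-→d9:H2→d10:-  best=H2
  ? 108.216.17.206  path d0:H1  best=H1
  ? 168.160.51.63  path d0:H1→d1:-→d2:-→d3:-→d4:-→d5:-→d6:-→d7:-→d8:-→d9:H2→d10:-→d11:-→d12:H6  best=H6
  - 168.171.74.0/28 clear@28
  ? 168.160.0.73  path d0:H1→d1:-→d2:-→d3:-→d4:-→d5:-→d6:-→d7:-→d8:-→d9:H2→d10:-→d11:-→d12:H6  best=H6
  - 168.128.0.0/9 clear@9
  ? 168.160.0.81  path d0:H1→d1:-→d2:-→d3:-→d4:-→d5:-→d6:-→d7:-→d8:-→d9:-→d10:-→d11:-→d12:H6  best=H6
  ? 168.160.0.1  path d0:H1→d1:-→d2:-→d3:-→d4:-→d5:-→d6:-→d7:-→d8:-→d9:-→d10:-→d11:-→d12:H6  best=H6
  - 0.0.0.0/0 clear@0
  - 168.160.0.0/12 clear@12
  add 233.246.187.124/31 -> H5 at depth 31
  add 232.0.0.0/7 -> H2 at depth 7
  add 168.171.74.0/24 -> H3 at depth 24
  ? 233.246.187.124  path d0:-→d1:-→d2:-→d3:-→d4:-→d5:-→d6:-→d7:H2→d8:-→d9:-→d10:-→d11:-→d12:-→d13:-→d14:-→d15:-→d16:-→d17:-→d18:-→d19:-→d20:-→d21:-→d22:-→d23:-→d24:-→d25:-→d26:-→d27:-→d28:-→d29:-→d30:-→d31:H5  best=H5
  add 233.0.0.0/8 -> H2 at depth 8
  ? 233.0.0.0  path d0:-→d1:-→d2:-→d3:-→d4:-→d5:-→d6:-→d7:H2→d8:H2  best=H2
  add 233.240.0.0/12 -> H1 at depth 12
  ? 232.0.0.11  path d0:-→d1:-→d2:-→d3:-→d4:-→d5:-→d6:-→d7:H2  best=H2
  add 168.171.64.0/20 -> H4 at depth 20
  - 233.0.0.0/8 clear@8
  ? 233.240.48.241  path d0:-→d1:-→d2:-→d3:-→d4:-→d5:-→d6:-→d7:H2→d8:-→d9:-→d10:-→d11:-→d12:H1→d13:-  best=H1
  ? 168.171.74.55  path d0:-→d1:-→d2:-→d3:-→d4:-→d5:-→d6:-→d7:-→d8:-→d9:-→d10:-→d11:-→d12:-→d13:-→d14:-→d15:-→d16:-→d17:-→d18:-→d19:-→d20:H4→d21:-→d22:-→d23:-→d24:H3→d25:-→d26:-  best=H3
  add 168.171.0.0/16 -> H4 at depth 16
  add 233.246.0.0/16 -> H1 at depth 16
  add 0.0.0.0/0 -> H4 at depth 0
  add 233.246.187.0/24 -> H2 at depth 24
  ? 168.171.64.64  path d0:H4→d1:-→d2:-→d3:-→d4:-→d5:-→d6:-→d7:-→d8:-→d9:-→d10:-→d11:-→d12:-→d13:-→d14:-→d15:-→d16:H4→d17:-→d18:-→d19:-→d20:H4  best=H4
  ? 233.246.0.34  path d0:H4→d1:-→d2:-→d3:-→d4:-→d5:-→d6:-→d7:H2→d8:-→d9:-→d10:-→d11:-→d12:H1→d13:-→d14:-→d15:-→d16:H1  best=H1

== LOOKUPS ==
["H2","H6","H2","H2","H1","H6","H6","H6","H6","H5","H2","H2","H1","H3","H4","H1"]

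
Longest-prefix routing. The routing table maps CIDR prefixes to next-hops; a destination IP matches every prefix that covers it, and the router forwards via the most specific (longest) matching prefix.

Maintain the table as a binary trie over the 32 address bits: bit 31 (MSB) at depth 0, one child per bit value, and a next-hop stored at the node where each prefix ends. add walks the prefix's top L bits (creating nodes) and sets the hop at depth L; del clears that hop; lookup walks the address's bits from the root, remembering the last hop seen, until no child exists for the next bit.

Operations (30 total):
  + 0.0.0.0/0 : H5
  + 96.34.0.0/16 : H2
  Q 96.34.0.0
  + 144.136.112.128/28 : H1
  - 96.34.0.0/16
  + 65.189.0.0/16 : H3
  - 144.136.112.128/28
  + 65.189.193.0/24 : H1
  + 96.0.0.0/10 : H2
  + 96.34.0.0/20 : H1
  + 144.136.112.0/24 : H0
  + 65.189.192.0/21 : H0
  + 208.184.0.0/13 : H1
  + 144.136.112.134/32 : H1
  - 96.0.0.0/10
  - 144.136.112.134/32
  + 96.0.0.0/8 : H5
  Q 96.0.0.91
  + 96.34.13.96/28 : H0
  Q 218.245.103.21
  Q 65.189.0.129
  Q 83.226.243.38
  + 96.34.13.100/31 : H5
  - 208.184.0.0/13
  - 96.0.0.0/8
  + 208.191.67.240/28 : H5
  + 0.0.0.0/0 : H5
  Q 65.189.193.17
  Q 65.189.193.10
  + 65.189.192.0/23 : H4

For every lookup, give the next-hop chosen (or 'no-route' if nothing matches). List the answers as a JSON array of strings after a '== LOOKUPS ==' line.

Process each operation:
  + 0.0.0.0/0 (H5) depth=0
  + 96.34.0.0/16 (H2) depth=16
  ? 96.34.0.0  path d0:H5→d1:-→d2:-→d3:-→d4:-→d5:-→d6:-→d7:-→d8:-→d9:-→d10:-→d11:-→d12:-→d13:-→d14:-→d15:-→d16:H2  best=H2
  + 144.136.112.128/28 (H1) depth=28
  del 96.34.0.0/16 (clear depth 16)
  + 65.189.0.0/16 (H3) depth=16
  del 144.136.112.128/28 (clear depth 28)
  + 65.189.193.0/24 (H1) depth=24
  + 96.0.0.0/10 (H2) depth=10
  + 96.34.0.0/20 (H1) depth=20
  + 144.136.112.0/24 (H0) depth=24
  + 65.189.192.0/21 (H0) depth=21
  + 208.184.0.0/13 (H1) depth=13
  + 144.136.112.134/32 (H1) depth=32
  del 96.0.0.0/10 (clear depth 10)
  del 144.136.112.134/32 (clear depth 32)
  + 96.0.0.0/8 (H5) depth=8
  ? 96.0.0.91  path d0:H5→d1:-→d2:-→d3:-→d4:-→d5:-→d6:-→d7:-→d8:H5→d9:-→d10:-  best=H5
  + 96.34.13.96/28 (H0) depth=28
  ? 218.245.103.21  path d0:H5→d1:-→d2:-→d3:-→d4:-  best=H5
  ? 65.189.0.129  path d0:H5→d1:-→d2:-→d3:-→d4:-→d5:-→d6:-→d7:-→d8:-→d9:-→d10:-→d11:-→d12:-→d13:-→d14:-→d15:-→d16:H3  best=H3
  ? 83.226.243.38  path d0:H5→d1:-→d2:-→d3:-  best=H5
  + 96.34.13.100/31 (H5) depth=31
  del 208.184.0.0/13 (clear depth 13)
  del 96.0.0.0/8 (clear depth 8)
  + 208.191.67.240/28 (H5) depth=28
  + 0.0.0.0/0 (H5) depth=0
  ? 65.189.193.17  path d0:H5→d1:-→d2:-→d3:-→d4:-→d5:-→d6:-→d7:-→d8:-→d9:-→d10:-→d11:-→d12:-→d13:-→d14:-→d15:-→d16:H3→d17:-→d18:-→d19:-→d20:-→d21:H0→d22:-→d23:-→d24:H1  best=H1
  ? 65.189.193.10  path d0:H5→d1:-→d2:-→d3:-→d4:-→d5:-→d6:-→d7:-→d8:-→d9:-→d10:-→d11:-→d12:-→d13:-→d14:-→d15:-→d16:H3→d17:-→d18:-→d19:-→d20:-→d21:H0→d22:-→d23:-→d24:H1  best=H1
  + 65.189.192.0/23 (H4) depth=23

== LOOKUPS ==
["H2","H5","H5","H3","H5","H1","H1"]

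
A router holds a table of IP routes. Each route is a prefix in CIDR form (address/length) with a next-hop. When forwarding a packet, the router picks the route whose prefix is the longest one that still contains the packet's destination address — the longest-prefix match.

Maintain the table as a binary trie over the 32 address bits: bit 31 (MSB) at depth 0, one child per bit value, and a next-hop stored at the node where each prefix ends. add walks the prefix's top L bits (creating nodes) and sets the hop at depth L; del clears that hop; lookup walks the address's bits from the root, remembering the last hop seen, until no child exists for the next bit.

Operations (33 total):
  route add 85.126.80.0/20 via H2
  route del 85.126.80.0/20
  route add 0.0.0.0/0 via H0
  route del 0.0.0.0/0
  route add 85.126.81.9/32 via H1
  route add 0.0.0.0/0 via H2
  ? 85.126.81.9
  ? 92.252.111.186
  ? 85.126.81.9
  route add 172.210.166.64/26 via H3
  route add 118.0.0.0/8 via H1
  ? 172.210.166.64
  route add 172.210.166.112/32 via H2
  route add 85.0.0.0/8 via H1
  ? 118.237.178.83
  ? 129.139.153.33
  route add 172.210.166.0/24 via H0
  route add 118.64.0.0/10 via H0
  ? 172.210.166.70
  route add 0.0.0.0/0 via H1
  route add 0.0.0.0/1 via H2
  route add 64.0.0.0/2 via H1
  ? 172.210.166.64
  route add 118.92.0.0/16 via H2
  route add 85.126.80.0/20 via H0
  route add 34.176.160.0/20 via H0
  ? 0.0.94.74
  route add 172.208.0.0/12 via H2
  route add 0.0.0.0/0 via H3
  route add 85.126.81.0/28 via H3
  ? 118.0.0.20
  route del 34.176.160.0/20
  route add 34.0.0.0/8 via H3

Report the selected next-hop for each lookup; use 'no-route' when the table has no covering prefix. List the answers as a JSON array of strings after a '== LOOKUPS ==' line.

Process each operation:
  add 85.126.80.0/20 -> H2 at depth 20
  del 85.126.80.0/20 (clear depth 20)
  add 0.0.0.0/0 -> H0 at depth 0
  del 0.0.0.0/0 (clear depth 0)
  add 85.126.81.9/32 -> H1 at depth 32
  add 0.0.0.0/0 -> H2 at depth 0
  Q 85.126.81.9: descend 01010101011111100101000100001001 ; hops seen [H2,H1] ; pick H1
  Q 92.252.111.186: descend 0101 ; hops seen [H2] ; pick H2
  Q 85.126.81.9: descend 01010101011111100101000100001001 ; hops seen [H2,H1] ; pick H1
  add 172.210.166.64/26 -> H3 at depth 26
  add 118.0.0.0/8 -> H1 at depth 8
  Q 172.210.166.64: descend 10101100110100101010011001 ; hops seen [H2,H3] ; pick H3
  add 172.210.166.112/32 -> H2 at depth 32
  add 85.0.0.0/8 -> H1 at depth 8
  Q 118.237.178.83: descend 01110110 ; hops seen [H2,H1] ; pick H1
  Q 129.139.153.33: descend 10 ; hops seen [H2] ; pick H2
  add 172.210.166.0/24 -> H0 at depth 24
  add 118.64.0.0/10 -> H0 at depth 10
  Q 172.210.166.70: descend 10101100110100101010011001 ; hops seen [H2,H0,H3] ; pick H3
  add 0.0.0.0/0 -> H1 at depth 0
  add 0.0.0.0/1 -> H2 at depth 1
  add 64.0.0.0/2 -> H1 at depth 2
  Q 172.210.166.64: descend 10101100110100101010011001 ; hops seen [H1,H0,H3] ; pick H3
  add 118.92.0.0/16 -> H2 at depth 16
  add 85.126.80.0/20 -> H0 at depth 20
  add 34.176.160.0/20 -> H0 at depth 20
  Q 0.0.94.74: descend 00 ; hops seen [H1,H2] ; pick H2
  add 172.208.0.0/12 -> H2 at depth 12
  add 0.0.0.0/0 -> H3 at depth 0
  add 85.126.81.0/28 -> H3 at depth 28
  Q 118.0.0.20: descend 011101100 ; hops seen [H3,H2,H1,H1] ; pick H1
  del 34.176.160.0/20 (clear depth 20)
  add 34.0.0.0/8 -> H3 at depth 8

== LOOKUPS ==
["H1","H2","H1","H3","H1","H2","H3","H3","H2","H1"]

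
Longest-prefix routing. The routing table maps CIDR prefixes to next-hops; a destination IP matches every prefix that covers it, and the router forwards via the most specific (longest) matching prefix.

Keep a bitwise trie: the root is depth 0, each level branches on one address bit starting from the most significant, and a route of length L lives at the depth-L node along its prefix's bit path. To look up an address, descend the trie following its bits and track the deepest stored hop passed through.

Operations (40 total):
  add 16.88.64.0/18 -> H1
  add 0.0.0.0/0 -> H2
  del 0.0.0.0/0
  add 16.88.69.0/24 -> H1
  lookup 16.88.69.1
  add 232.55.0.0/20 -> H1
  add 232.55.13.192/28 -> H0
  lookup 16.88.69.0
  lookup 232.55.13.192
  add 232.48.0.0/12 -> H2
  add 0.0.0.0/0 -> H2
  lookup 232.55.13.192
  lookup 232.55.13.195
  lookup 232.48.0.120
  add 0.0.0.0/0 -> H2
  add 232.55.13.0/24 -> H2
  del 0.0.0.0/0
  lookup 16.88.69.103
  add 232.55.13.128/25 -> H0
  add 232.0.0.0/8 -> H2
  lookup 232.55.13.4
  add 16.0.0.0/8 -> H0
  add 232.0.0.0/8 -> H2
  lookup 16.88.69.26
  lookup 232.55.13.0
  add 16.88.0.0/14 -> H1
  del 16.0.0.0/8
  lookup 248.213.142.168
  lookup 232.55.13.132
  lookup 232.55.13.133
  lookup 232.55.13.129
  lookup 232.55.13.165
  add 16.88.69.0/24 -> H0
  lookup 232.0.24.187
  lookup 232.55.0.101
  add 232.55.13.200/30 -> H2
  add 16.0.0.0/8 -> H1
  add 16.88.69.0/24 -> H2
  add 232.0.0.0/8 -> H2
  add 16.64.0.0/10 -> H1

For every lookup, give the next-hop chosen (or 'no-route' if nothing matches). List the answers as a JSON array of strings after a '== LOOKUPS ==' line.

Process each operation:
  add 16.88.64.0/18 -> H1 at depth 18
  add 0.0.0.0/0 -> H2 at depth 0
  - 0.0.0.0/0 clear@0
  add 16.88.69.0/24 -> H1 at depth 24
  lookup 16.88.69.1: bits 000100000101100001000101 walk d0:-→d1:-→d2:-→d3:-→d4:-→d5:-→d6:-→d7:-→d8:-→d9:-→d10:-→d11:-→d12:-→d13:-→d14:-→d15:-→d16:-→d17:-→d18:H1→d19:-→d20:-→d21:-→d22:-→d23:-→d24:H1 -> H1
  add 232.55.0.0/20 -> H1 at depth 20
  add 232.55.13.192/28 -> H0 at depth 28
  lookup 16.88.69.0: bits 000100000101100001000101 walk d0:-→d1:-→d2:-→d3:-→d4:-→d5:-→d6:-→d7:-→d8:-→d9:-→d10:-→d11:-→d12:-→d13:-→d14:-→d15:-→d16:-→d17:-→d18:H1→d19:-→d20:-→d21:-→d22:-→d23:-→d24:H1 -> H1
  lookup 232.55.13.192: bits 1110100000110111000011011100 walk d0:-→d1:-→d2:-→d3:-→d4:-→d5:-→d6:-→d7:-→d8:-→d9:-→d10:-→d11:-→d12:-→d13:-→d14:-→d15:-→d16:-→d17:-→d18:-→d19:-→d20:H1→d21:-→d22:-→d23:-→d24:-→d25:-→d26:-→d27:-→d28:H0 -> H0
  add 232.48.0.0/12 -> H2 at depth 12
  add 0.0.0.0/0 -> H2 at depth 0
  lookup 232.55.13.192: bits 1110100000110111000011011100 walk d0:H2→d1:-→d2:-→d3:-→d4:-→d5:-→d6:-→d7:-→d8:-→d9:-→d10:-→d11:-→d12:H2→d13:-→d14:-→d15:-→d16:-→d17:-→d18:-→d19:-→d20:H1→d21:-→d22:-→d23:-→d24:-→d25:-→d26:-→d27:-→d28:H0 -> H0
  lookup 232.55.13.195: bits 1110100000110111000011011100 walk d0:H2→d1:-→d2:-→d3:-→d4:-→d5:-→d6:-→d7:-→d8:-→d9:-→d10:-→d11:-→d12:H2→d13:-→d14:-→d15:-→d16:-→d17:-→d18:-→d19:-→d20:H1→d21:-→d22:-→d23:-→d24:-→d25:-→d26:-→d27:-→d28:H0 -> H0
  lookup 232.48.0.120: bits 1110100000110 walk d0:H2→d1:-→d2:-→d3:-→d4:-→d5:-→d6:-→d7:-→d8:-→d9:-→d10:-→d11:-→d12:H2→d13:- -> H2
  add 0.0.0.0/0 -> H2 at depth 0
  add 232.55.13.0/24 -> H2 at depth 24
  - 0.0.0.0/0 clear@0
  lookup 16.88.69.103: bits 000100000101100001000101 walk d0:-→d1:-→d2:-→d3:-→d4:-→d5:-→d6:-→d7:-→d8:-→d9:-→d10:-→d11:-→d12:-→d13:-→d14:-→d15:-→d16:-→d17:-→d18:H1→d19:-→d20:-→d21:-→d22:-→d23:-→d24:H1 -> H1
  add 232.55.13.128/25 -> H0 at depth 25
  add 232.0.0.0/8 -> H2 at depth 8
  lookup 232.55.13.4: bits 111010000011011100001101 walk d0:-→d1:-→d2:-→d3:-→d4:-→d5:-→d6:-→d7:-→d8:H2→d9:-→d10:-→d11:-→d12:H2→d13:-→d14:-→d15:-→d16:-→d17:-→d18:-→d19:-→d20:H1→d21:-→d22:-→d23:-→d24:H2 -> H2
  add 16.0.0.0/8 -> H0 at depth 8
  add 232.0.0.0/8 -> H2 at depth 8
  lookup 16.88.69.26: bits 000100000101100001000101 walk d0:-→d1:-→d2:-→d3:-→d4:-→d5:-→d6:-→d7:-→d8:H0→d9:-→d10:-→d11:-→d12:-→d13:-→d14:-→d15:-→d16:-→d17:-→d18:H1→d19:-→d20:-→d21:-→d22:-→d23:-→d24:H1 -> H1
  lookup 232.55.13.0: bits 111010000011011100001101 walk d0:-→d1:-→d2:-→d3:-→d4:-→d5:-→d6:-→d7:-→d8:H2→d9:-→d10:-→d11:-→d12:H2→d13:-→d14:-→d15:-→d16:-→d17:-→d18:-→d19:-→d20:H1→d21:-→d22:-→d23:-→d24:H2 -> H2
  add 16.88.0.0/14 -> H1 at depth 14
  - 16.0.0.0/8 clear@8
  lookup 248.213.142.168: bits 111 walk d0:-→d1:-→d2:-→d3:- -> no-route
  lookup 232.55.13.132: bits 1110100000110111000011011 walk d0:-→d1:-→d2:-→d3:-→d4:-→d5:-→d6:-→d7:-→d8:H2→d9:-→d10:-→d11:-→d12:H2→d13:-→d14:-→d15:-→d16:-→d17:-→d18:-→d19:-→d20:H1→d21:-→d22:-→d23:-→d24:H2→d25:H0 -> H0
  lookup 232.55.13.133: bits 1110100000110111000011011 walk d0:-→d1:-→d2:-→d3:-→d4:-→d5:-→d6:-→d7:-→d8:H2→d9:-→d10:-→d11:-→d12:H2→d13:-→d14:-→d15:-→d16:-→d17:-→d18:-→d19:-→d20:H1→d21:-→d22:-→d23:-→d24:H2→d25:H0 -> H0
  lookup 232.55.13.129: bits 1110100000110111000011011 walk d0:-→d1:-→d2:-→d3:-→d4:-→d5:-→d6:-→d7:-→d8:H2→d9:-→d10:-→d11:-→d12:H2→d13:-→d14:-→d15:-→d16:-→d17:-→d18:-→d19:-→d20:H1→d21:-→d22:-→d23:-→d24:H2→d25:H0 -> H0
  lookup 232.55.13.165: bits 1110100000110111000011011 walk d0:-→d1:-→d2:-→d3:-→d4:-→d5:-→d6:-→d7:-→d8:H2→d9:-→d10:-→d11:-→d12:H2→d13:-→d14:-→d15:-→d16:-→d17:-→d18:-→d19:-→d20:H1→d21:-→d22:-→d23:-→d24:H2→d25:H0 -> H0
  add 16.88.69.0/24 -> H0 at depth 24
  lookup 232.0.24.187: bits 1110100000 walk d0:-→d1:-→d2:-→d3:-→d4:-→d5:-→d6:-→d7:-→d8:H2→d9:-→d10:- -> H2
  lookup 232.55.0.101: bits 11101000001101110000 walk d0:-→d1:-→d2:-→d3:-→d4:-→d5:-→d6:-→d7:-→d8:H2→d9:-→d10:-→d11:-→d12:H2→d13:-→d14:-→d15:-→d16:-→d17:-→d18:-→d19:-→d20:H1 -> H1
  add 232.55.13.200/30 -> H2 at depth 30
  add 16.0.0.0/8 -> H1 at depth 8
  add 16.88.69.0/24 -> H2 at depth 24
  add 232.0.0.0/8 -> H2 at depth 8
  add 16.64.0.0/10 -> H1 at depth 10

== LOOKUPS ==
["H1","H1","H0","H0","H0","H2","H1","H2","H1","H2","no-route","H0","H0","H0","H0","H2","H1"]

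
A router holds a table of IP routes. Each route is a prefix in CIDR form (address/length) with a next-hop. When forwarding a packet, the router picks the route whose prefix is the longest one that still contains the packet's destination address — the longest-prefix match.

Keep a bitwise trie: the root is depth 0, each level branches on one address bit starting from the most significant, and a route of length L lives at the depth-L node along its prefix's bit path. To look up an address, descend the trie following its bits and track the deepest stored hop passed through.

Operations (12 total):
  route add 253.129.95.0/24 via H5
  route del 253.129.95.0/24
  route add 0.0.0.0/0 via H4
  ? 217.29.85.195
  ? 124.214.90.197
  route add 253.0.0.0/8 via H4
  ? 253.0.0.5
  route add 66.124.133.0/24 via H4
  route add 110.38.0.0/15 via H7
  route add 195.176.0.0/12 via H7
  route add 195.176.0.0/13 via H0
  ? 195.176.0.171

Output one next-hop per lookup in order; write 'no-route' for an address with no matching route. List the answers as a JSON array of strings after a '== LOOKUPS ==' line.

Process each operation:
  + 253.129.95.0/24 (H5) depth=24
  del 253.129.95.0/24 (clear depth 24)
  + 0.0.0.0/0 (H4) depth=0
  Q 217.29.85.195: descend 11 ; hops seen [H4] ; pick H4
  Q 124.214.90.197: descend ε ; hops seen [H4] ; pick H4
  + 253.0.0.0/8 (H4) depth=8
  Q 253.0.0.5: descend 11111101 ; hops seen [H4,H4] ; pick H4
  + 66.124.133.0/24 (H4) depth=24
  + 110.38.0.0/15 (H7) depth=15
  + 195.176.0.0/12 (H7) depth=12
  + 195.176.0.0/13 (H0) depth=13
  Q 195.176.0.171: descend 1100001110110 ; hops seen [H4,H7,H0] ; pick H0

== LOOKUPS ==
["H4","H4","H4","H0"]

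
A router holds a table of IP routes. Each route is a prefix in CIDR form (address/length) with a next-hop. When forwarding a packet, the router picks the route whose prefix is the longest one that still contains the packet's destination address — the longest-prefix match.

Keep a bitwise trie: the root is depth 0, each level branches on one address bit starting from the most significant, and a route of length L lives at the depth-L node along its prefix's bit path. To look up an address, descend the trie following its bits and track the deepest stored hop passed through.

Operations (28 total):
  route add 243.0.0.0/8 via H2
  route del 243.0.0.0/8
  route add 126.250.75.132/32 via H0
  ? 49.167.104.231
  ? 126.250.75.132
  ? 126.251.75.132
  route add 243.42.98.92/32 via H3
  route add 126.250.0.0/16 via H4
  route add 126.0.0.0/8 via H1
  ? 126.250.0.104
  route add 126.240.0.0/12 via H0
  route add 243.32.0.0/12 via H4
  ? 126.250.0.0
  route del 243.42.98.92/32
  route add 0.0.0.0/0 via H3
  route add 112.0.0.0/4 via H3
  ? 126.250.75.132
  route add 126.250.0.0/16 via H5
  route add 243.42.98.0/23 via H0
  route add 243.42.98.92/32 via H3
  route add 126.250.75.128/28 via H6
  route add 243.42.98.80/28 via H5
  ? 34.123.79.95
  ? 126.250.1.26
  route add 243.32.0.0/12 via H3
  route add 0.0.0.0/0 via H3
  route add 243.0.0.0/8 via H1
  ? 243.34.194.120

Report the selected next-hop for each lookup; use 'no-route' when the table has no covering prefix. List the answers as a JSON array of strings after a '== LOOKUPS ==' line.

Trace:
  + 243.0.0.0/8 (H2) depth=8
  del 243.0.0.0/8 (clear depth 8)
  + 126.250.75.132/32 (H0) depth=32
  Q 49.167.104.231: descend 0 ; hops seen [∅] ; pick no-route
  Q 126.250.75.132: descend 01111110111110100100101110000100 ; hops seen [H0] ; pick H0
  Q 126.251.75.132: descend 011111101111101 ; hops seen [∅] ; pick no-route
  + 243.42.98.92/32 (H3) depth=32
  + 126.250.0.0/16 (H4) depth=16
  + 126.0.0.0/8 (H1) depth=8
  Q 126.250.0.104: descend 01111110111110100 ; hops seen [H1,H4] ; pick H4
  + 126.240.0.0/12 (H0) depth=12
  + 243.32.0.0/12 (H4) depth=12
  Q 126.250.0.0: descend 01111110111110100 ; hops seen [H1,H0,H4] ; pick H4
  del 243.42.98.92/32 (clear depth 32)
  + 0.0.0.0/0 (H3) depth=0
  + 112.0.0.0/4 (H3) depth=4
  Q 126.250.75.132: descend 01111110111110100100101110000100 ; hops seen [H3,H3,H1,H0,H4,H0] ; pick H0
  + 126.250.0.0/16 (H5) depth=16
  + 243.42.98.0/23 (H0) depth=23
  + 243.42.98.92/32 (H3) depth=32
  + 126.250.75.128/28 (H6) depth=28
  + 243.42.98.80/28 (H5) depth=28
  Q 34.123.79.95: descend 0 ; hops seen [H3] ; pick H3
  Q 126.250.1.26: descend 01111110111110100 ; hops seen [H3,H3,H1,H0,H5] ; pick H5
  + 243.32.0.0/12 (H3) depth=12
  + 0.0.0.0/0 (H3) depth=0
  + 243.0.0.0/8 (H1) depth=8
  Q 243.34.194.120: descend 111100110010 ; hops seen [H3,H1,H3] ; pick H3

== LOOKUPS ==
["no-route","H0","no-route","H4","H4","H0","H3","H5","H3"]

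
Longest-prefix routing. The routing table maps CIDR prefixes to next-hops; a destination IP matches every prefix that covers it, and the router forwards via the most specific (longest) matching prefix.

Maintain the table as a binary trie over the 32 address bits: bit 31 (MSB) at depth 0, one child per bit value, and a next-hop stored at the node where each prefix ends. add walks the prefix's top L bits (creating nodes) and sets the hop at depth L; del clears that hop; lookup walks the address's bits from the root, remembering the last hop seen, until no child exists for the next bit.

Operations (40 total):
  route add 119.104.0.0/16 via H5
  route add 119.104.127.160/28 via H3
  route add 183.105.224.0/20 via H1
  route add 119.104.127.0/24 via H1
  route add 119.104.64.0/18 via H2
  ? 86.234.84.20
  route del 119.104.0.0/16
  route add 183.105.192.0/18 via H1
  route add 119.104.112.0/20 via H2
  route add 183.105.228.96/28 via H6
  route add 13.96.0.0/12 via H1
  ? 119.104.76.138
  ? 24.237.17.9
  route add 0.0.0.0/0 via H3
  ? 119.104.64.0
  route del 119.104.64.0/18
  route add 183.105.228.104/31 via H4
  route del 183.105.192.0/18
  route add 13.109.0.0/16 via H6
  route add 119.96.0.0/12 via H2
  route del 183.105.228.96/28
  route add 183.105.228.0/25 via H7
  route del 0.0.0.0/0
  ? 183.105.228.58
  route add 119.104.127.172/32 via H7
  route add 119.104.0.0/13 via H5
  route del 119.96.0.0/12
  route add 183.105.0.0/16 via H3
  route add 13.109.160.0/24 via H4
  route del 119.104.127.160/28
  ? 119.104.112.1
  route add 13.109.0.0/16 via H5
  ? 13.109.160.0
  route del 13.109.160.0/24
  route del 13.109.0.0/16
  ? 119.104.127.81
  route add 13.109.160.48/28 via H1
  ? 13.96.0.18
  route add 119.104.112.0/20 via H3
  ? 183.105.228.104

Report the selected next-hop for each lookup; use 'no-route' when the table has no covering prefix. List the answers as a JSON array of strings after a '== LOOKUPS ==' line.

Apply in order:
  add 119.104.0.0/16 -> H5 at depth 16
  add 119.104.127.160/28 -> H3 at depth 28
  add 183.105.224.0/20 -> H1 at depth 20
  add 119.104.127.0/24 -> H1 at depth 24
  add 119.104.64.0/18 -> H2 at depth 18
  Q 86.234.84.20: descend 01 ; hops seen [∅] ; pick no-route
  del 119.104.0.0/16 (clear depth 16)
  add 183.105.192.0/18 -> H1 at depth 18
  add 119.104.112.0/20 -> H2 at depth 20
  add 183.105.228.96/28 -> H6 at depth 28
  add 13.96.0.0/12 -> H1 at depth 12
  Q 119.104.76.138: descend 011101110110100001 ; hops seen [H2] ; pick H2
  Q 24.237.17.9: descend 000 ; hops seen [∅] ; pick no-route
  add 0.0.0.0/0 -> H3 at depth 0
  Q 119.104.64.0: descend 011101110110100001 ; hops seen [H3,H2] ; pick H2
  del 119.104.64.0/18 (clear depth 18)
  add 183.105.228.104/31 -> H4 at depth 31
  del 183.105.192.0/18 (clear depth 18)
  add 13.109.0.0/16 -> H6 at depth 16
  add 119.96.0.0/12 -> H2 at depth 12
  del 183.105.228.96/28 (clear depth 28)
  add 183.105.228.0/25 -> H7 at depth 25
  del 0.0.0.0/0 (clear depth 0)
  Q 183.105.228.58: descend 1011011101101001111001000 ; hops seen [H1,H7] ; pick H7
  add 119.104.127.172/32 -> H7 at depth 32
  add 119.104.0.0/13 -> H5 at depth 13
  del 119.96.0.0/12 (clear depth 12)
  add 183.105.0.0/16 -> H3 at depth 16
  add 13.109.160.0/24 -> H4 at depth 24
  del 119.104.127.160/28 (clear depth 28)
  Q 119.104.112.1: descend 01110111011010000111 ; hops seen [H5,H2] ; pick H2
  add 13.109.0.0/16 -> H5 at depth 16
  Q 13.109.160.0: descend 000011010110110110100000 ; hops seen [H1,H5,H4] ; pick H4
  del 13.109.160.0/24 (clear depth 24)
  del 13.109.0.0/16 (clear depth 16)
  Q 119.104.127.81: descend 011101110110100001111111 ; hops seen [H5,H2,H1] ; pick H1
  add 13.109.160.48/28 -> H1 at depth 28
  Q 13.96.0.18: descend 000011010110 ; hops seen [H1] ; pick H1
  add 119.104.112.0/20 -> H3 at depth 20
  Q 183.105.228.104: descend 1011011101101001111001000110100 ; hops seen [H3,H1,H7,H4] ; pick H4

== LOOKUPS ==
["no-route","H2","no-route","H2","H7","H2","H4","H1","H1","H4"]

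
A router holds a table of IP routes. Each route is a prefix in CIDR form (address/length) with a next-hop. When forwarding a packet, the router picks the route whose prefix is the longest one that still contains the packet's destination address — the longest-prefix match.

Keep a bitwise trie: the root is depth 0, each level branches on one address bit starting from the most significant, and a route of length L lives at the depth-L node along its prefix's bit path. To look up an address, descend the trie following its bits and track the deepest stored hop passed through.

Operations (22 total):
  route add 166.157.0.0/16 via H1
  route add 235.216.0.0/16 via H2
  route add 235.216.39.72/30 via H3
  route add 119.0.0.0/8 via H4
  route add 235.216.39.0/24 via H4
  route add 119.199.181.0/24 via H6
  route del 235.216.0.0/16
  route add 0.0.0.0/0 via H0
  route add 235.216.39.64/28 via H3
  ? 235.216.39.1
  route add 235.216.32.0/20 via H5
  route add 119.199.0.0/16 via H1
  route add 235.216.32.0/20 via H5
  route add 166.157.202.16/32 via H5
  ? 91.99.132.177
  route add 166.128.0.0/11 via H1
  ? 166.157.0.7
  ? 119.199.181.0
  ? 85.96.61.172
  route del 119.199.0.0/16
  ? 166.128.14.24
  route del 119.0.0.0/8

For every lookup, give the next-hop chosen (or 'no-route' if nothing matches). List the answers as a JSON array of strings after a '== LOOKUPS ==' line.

Process each operation:
  add 166.157.0.0/16 -> H1 at depth 16
  add 235.216.0.0/16 -> H2 at depth 16
  add 235.216.39.72/30 -> H3 at depth 30
  add 119.0.0.0/8 -> H4 at depth 8
  add 235.216.39.0/24 -> H4 at depth 24
  add 119.199.181.0/24 -> H6 at depth 24
  del 235.216.0.0/16 (clear depth 16)
  add 0.0.0.0/0 -> H0 at depth 0
  add 235.216.39.64/28 -> H3 at depth 28
  lookup 235.216.39.1: bits 1110101111011000001001110 walk d0:H0→d1:-→d2:-→d3:-→d4:-→d5:-→d6:-→d7:-→d8:-→d9:-→d10:-→d11:-→d12:-→d13:-→d14:-→d15:-→d16:-→d17:-→d18:-→d19:-→d20:-→d21:-→d22:-→d23:-→d24:H4→d25:- -> H4
  add 235.216.32.0/20 -> H5 at depth 20
  add 119.199.0.0/16 -> H1 at depth 16
  add 235.216.32.0/20 -> H5 at depth 20
  add 166.157.202.16/32 -> H5 at depth 32
  lookup 91.99.132.177: bits 01 walk d0:H0→d1:-→d2:- -> H0
  add 166.128.0.0/11 -> H1 at depth 11
  lookup 166.157.0.7: bits 1010011010011101 walk d0:H0→d1:-→d2:-→d3:-→d4:-→d5:-→d6:-→d7:-→d8:-→d9:-→d10:-→d11:H1→d12:-→d13:-→d14:-→d15:-→d16:H1 -> H1
  lookup 119.199.181.0: bits 011101111100011110110101 walk d0:H0→d1:-→d2:-→d3:-→d4:-→d5:-→d6:-→d7:-→d8:H4→d9:-→d10:-→d11:-→d12:-→d13:-→d14:-→d15:-→d16:H1→d17:-→d18:-→d19:-→d20:-→d21:-→d22:-→d23:-→d24:H6 -> H6
  lookup 85.96.61.172: bits 01 walk d0:H0→d1:-→d2:- -> H0
  del 119.199.0.0/16 (clear depth 16)
  lookup 166.128.14.24: bits 10100110100 walk d0:H0→d1:-→d2:-→d3:-→d4:-→d5:-→d6:-→d7:-→d8:-→d9:-→d10:-→d11:H1 -> H1
  del 119.0.0.0/8 (clear depth 8)

== LOOKUPS ==
["H4","H0","H1","H6","H0","H1"]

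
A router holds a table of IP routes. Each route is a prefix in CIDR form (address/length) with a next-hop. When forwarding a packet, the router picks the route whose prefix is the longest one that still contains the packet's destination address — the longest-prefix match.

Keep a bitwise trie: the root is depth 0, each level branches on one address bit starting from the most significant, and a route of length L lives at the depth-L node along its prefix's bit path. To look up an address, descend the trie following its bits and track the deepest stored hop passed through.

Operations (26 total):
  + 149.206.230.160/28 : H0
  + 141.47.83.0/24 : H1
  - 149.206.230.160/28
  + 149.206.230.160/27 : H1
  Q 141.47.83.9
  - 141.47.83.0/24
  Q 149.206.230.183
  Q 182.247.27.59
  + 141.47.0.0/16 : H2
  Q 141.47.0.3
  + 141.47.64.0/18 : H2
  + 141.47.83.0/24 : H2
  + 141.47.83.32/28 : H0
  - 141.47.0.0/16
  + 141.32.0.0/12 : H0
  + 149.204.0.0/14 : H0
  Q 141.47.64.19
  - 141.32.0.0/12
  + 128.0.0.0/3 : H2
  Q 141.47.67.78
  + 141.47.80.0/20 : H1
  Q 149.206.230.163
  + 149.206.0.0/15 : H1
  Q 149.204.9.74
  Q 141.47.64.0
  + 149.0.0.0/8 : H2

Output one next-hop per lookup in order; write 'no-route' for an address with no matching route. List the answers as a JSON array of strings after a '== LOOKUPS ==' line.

Apply in order:
  + 149.206.230.160/28 (H0) depth=28
  + 141.47.83.0/24 (H1) depth=24
  - 149.206.230.160/28 clear@28
  + 149.206.230.160/27 (H1) depth=27
  Q 141.47.83.9: descend 100011010010111101010011 ; hops seen [H1] ; pick H1
  - 141.47.83.0/24 clear@24
  Q 149.206.230.183: descend 100101011100111011100110101 ; hops seen [H1] ; pick H1
  Q 182.247.27.59: descend 10 ; hops seen [∅] ; pick no-route
  + 141.47.0.0/16 (H2) depth=16
  Q 141.47.0.3: descend 10001101001011110 ; hops seen [H2] ; pick H2
  + 141.47.64.0/18 (H2) depth=18
  + 141.47.83.0/24 (H2) depth=24
  + 141.47.83.32/28 (H0) depth=28
  - 141.47.0.0/16 clear@16
  + 141.32.0.0/12 (H0) depth=12
  + 149.204.0.0/14 (H0) depth=14
  Q 141.47.64.19: descend 1000110100101111010 ; hops seen [H0,H2] ; pick H2
  - 141.32.0.0/12 clear@12
  + 128.0.0.0/3 (H2) depth=3
  Q 141.47.67.78: descend 1000110100101111010 ; hops seen [H2,H2] ; pick H2
  + 141.47.80.0/20 (H1) depth=20
  Q 149.206.230.163: descend 1001010111001110111001101010 ; hops seen [H2,H0,H1] ; pick H1
  + 149.206.0.0/15 (H1) depth=15
  Q 149.204.9.74: descend 10010101110011 ; hops seen [H2,H0] ; pick H0
  Q 141.47.64.0: descend 1000110100101111010 ; hops seen [H2,H2] ; pick H2
  + 149.0.0.0/8 (H2) depth=8

== LOOKUPS ==
["H1","H1","no-route","H2","H2","H2","H1","H0","H2"]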